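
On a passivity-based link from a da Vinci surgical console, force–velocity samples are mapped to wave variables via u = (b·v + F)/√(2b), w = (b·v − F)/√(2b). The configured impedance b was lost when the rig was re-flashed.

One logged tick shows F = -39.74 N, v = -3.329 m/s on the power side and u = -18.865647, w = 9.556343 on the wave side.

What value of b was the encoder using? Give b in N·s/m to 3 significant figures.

u + w = -9.309304;  u + w = √(2b)·v, so √(2b) = -9.309304/(-3.329) = 2.796427.
b = (√(2b))²/2 = 7.820001/2 = 3.910001.
(Check via u − w = 2F/√(2b): u − w = -28.421990, 2F/√(2b) = -28.421987.)

b = 3.91 N·s/m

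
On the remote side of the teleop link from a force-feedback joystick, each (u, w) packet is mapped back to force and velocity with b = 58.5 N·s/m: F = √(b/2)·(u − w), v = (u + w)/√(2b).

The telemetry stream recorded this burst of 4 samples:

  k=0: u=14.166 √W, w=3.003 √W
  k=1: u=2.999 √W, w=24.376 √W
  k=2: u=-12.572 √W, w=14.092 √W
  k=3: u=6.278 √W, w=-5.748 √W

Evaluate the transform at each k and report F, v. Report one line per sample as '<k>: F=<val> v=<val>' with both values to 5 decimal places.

0: F=60.37315 v=1.58727
1: F=-115.61380 v=2.53082
2: F=-144.20763 v=0.14052
3: F=65.04054 v=0.04900

k=0: u−w=11.16300, u+w=17.16900; √(b/2)=5.40833, √(2b)=10.81665; F=5.40833×11.163=60.37315, v=17.16900/10.81665=1.58727
k=1: u−w=-21.37700, u+w=27.37500; √(b/2)=5.40833, √(2b)=10.81665; F=5.40833×(-21.377)=-115.61380, v=27.37500/10.81665=2.53082
k=2: u−w=-26.66400, u+w=1.52000; √(b/2)=5.40833, √(2b)=10.81665; F=5.40833×(-26.664)=-144.20763, v=1.52000/10.81665=0.14052
k=3: u−w=12.02600, u+w=0.53000; √(b/2)=5.40833, √(2b)=10.81665; F=5.40833×12.026=65.04054, v=0.53000/10.81665=0.04900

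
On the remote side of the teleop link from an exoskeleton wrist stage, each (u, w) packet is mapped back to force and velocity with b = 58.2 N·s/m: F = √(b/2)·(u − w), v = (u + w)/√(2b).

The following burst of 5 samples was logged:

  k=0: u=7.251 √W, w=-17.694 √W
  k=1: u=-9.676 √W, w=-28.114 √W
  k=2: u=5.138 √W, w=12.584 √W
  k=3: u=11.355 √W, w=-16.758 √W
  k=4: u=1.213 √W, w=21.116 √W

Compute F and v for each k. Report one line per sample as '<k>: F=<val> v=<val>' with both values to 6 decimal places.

0: F=134.564345 v=-0.967941
1: F=99.462714 v=-3.502680
2: F=-40.167012 v=1.642617
3: F=151.653936 v=-0.500793
4: F=-107.365571 v=2.069630

k=0: u−w=24.945000, u+w=-10.443000; √(b/2)=5.394442, √(2b)=10.788883; F=5.394442×24.945=134.564345, v=-10.443000/10.788883=-0.967941
k=1: u−w=18.438000, u+w=-37.790000; √(b/2)=5.394442, √(2b)=10.788883; F=5.394442×18.438=99.462714, v=-37.790000/10.788883=-3.502680
k=2: u−w=-7.446000, u+w=17.722000; √(b/2)=5.394442, √(2b)=10.788883; F=5.394442×(-7.446)=-40.167012, v=17.722000/10.788883=1.642617
k=3: u−w=28.113000, u+w=-5.403000; √(b/2)=5.394442, √(2b)=10.788883; F=5.394442×28.113=151.653936, v=-5.403000/10.788883=-0.500793
k=4: u−w=-19.903000, u+w=22.329000; √(b/2)=5.394442, √(2b)=10.788883; F=5.394442×(-19.903)=-107.365571, v=22.329000/10.788883=2.069630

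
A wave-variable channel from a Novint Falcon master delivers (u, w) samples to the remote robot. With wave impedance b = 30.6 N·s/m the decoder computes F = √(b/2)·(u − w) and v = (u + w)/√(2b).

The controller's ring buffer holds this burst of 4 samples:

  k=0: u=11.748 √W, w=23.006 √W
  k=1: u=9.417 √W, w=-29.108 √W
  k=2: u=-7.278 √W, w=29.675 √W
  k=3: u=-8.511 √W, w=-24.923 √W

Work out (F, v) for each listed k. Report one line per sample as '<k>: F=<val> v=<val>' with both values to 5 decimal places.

k=0: u−w=-11.25800, u+w=34.75400; √(b/2)=3.91152, √(2b)=7.82304; F=3.91152×(-11.258)=-44.03591, v=34.75400/7.82304=4.44252
k=1: u−w=38.52500, u+w=-19.69100; √(b/2)=3.91152, √(2b)=7.82304; F=3.91152×38.525=150.69136, v=-19.69100/7.82304=-2.51705
k=2: u−w=-36.95300, u+w=22.39700; √(b/2)=3.91152, √(2b)=7.82304; F=3.91152×(-36.953)=-144.54245, v=22.39700/7.82304=2.86295
k=3: u−w=16.41200, u+w=-33.43400; √(b/2)=3.91152, √(2b)=7.82304; F=3.91152×16.412=64.19589, v=-33.43400/7.82304=-4.27378

0: F=-44.03591 v=4.44252
1: F=150.69136 v=-2.51705
2: F=-144.54245 v=2.86295
3: F=64.19589 v=-4.27378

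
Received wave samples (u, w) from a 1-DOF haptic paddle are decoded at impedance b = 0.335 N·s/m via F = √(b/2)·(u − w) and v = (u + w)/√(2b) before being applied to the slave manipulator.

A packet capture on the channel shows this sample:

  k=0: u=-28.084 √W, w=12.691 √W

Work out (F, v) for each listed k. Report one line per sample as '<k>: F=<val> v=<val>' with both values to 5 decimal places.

0: F=-16.68789 v=-18.80554

k=0: u−w=-40.77500, u+w=-15.39300; √(b/2)=0.40927, √(2b)=0.81854; F=0.40927×(-40.775)=-16.68789, v=-15.39300/0.81854=-18.80554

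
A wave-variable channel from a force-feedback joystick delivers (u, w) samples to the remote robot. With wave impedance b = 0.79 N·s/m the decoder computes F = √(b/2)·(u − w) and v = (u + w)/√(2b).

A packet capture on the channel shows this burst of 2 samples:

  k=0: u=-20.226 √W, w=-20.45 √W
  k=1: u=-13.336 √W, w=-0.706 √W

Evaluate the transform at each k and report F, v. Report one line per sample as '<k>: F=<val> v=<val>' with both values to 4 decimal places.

0: F=0.1408 v=-32.3601
1: F=-7.9378 v=-11.1712

k=0: u−w=0.2240, u+w=-40.6760; √(b/2)=0.6285, √(2b)=1.2570; F=0.6285×0.224=0.1408, v=-40.6760/1.2570=-32.3601
k=1: u−w=-12.6300, u+w=-14.0420; √(b/2)=0.6285, √(2b)=1.2570; F=0.6285×(-12.63)=-7.9378, v=-14.0420/1.2570=-11.1712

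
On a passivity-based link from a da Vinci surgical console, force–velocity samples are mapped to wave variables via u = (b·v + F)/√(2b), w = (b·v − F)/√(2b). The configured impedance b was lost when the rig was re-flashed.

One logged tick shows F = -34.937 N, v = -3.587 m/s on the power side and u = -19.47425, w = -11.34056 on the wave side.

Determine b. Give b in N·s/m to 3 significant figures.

b = 36.9 N·s/m

u + w = -30.8148;  u + w = √(2b)·v, so √(2b) = -30.8148/(-3.587) = 8.5907.
b = (√(2b))²/2 = 73.8000/2 = 36.9000.
(Check via u − w = 2F/√(2b): u − w = -8.1337, 2F/√(2b) = -8.1337.)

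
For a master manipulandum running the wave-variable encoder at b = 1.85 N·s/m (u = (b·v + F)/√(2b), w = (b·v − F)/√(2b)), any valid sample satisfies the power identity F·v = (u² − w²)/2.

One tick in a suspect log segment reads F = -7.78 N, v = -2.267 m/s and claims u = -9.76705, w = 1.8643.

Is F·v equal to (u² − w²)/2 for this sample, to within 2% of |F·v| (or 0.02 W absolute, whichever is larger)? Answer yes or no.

no

F·v = (-7.78)×(-2.267) = 17.6373 W.
(u² − w²)/2 = (95.3953 − 3.4756)/2 = 45.9598 W.
|Δ| = 28.3226;  2% of max(1, |F·v|) = 0.3527.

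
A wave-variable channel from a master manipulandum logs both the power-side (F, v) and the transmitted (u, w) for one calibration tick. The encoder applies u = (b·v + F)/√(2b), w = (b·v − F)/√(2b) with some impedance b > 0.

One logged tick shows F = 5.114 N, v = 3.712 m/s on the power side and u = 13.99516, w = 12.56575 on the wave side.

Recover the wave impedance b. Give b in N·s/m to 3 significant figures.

u + w = 26.5609;  u + w = √(2b)·v, so √(2b) = 26.5609/3.712 = 7.1554.
b = (√(2b))²/2 = 51.2000/2 = 25.6000.
(Check via u − w = 2F/√(2b): u − w = 1.4294, 2F/√(2b) = 1.4294.)

b = 25.6 N·s/m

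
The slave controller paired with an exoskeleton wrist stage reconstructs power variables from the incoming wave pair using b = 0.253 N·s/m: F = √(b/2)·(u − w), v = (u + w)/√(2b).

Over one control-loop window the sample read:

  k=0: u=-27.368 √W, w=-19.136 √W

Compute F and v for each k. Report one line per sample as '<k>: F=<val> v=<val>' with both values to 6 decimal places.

k=0: u−w=-8.232000, u+w=-46.504000; √(b/2)=0.355668, √(2b)=0.711337; F=0.355668×(-8.232)=-2.927862, v=-46.504000/0.711337=-65.375504

0: F=-2.927862 v=-65.375504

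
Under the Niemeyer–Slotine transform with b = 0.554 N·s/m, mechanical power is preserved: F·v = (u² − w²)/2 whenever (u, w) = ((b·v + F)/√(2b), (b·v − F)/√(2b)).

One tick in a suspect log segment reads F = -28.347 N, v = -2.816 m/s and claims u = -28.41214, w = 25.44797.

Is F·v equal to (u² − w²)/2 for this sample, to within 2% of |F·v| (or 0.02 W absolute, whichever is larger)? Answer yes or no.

yes

F·v = (-28.347)×(-2.816) = 79.8252 W.
(u² − w²)/2 = (807.2497 − 647.5992)/2 = 79.8253 W.
|Δ| = 0.0001;  2% of max(1, |F·v|) = 1.5965.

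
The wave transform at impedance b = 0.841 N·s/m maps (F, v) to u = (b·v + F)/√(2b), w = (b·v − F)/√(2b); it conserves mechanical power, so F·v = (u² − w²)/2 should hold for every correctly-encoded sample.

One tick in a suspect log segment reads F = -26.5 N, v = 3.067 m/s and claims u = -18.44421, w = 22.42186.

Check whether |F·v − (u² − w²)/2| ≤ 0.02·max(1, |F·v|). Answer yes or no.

yes

F·v = (-26.5)×3.067 = -81.2755 W.
(u² − w²)/2 = (340.1889 − 502.7398)/2 = -81.2755 W.
|Δ| = 0.0000;  2% of max(1, |F·v|) = 1.6255.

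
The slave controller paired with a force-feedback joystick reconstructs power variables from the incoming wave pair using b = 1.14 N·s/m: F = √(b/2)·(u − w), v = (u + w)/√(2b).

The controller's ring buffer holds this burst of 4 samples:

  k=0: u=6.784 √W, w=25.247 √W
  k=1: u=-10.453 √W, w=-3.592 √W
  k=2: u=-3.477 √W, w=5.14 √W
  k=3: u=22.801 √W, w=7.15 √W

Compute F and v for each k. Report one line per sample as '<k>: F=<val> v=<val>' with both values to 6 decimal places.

k=0: u−w=-18.463000, u+w=32.031000; √(b/2)=0.754983, √(2b)=1.509967; F=0.754983×(-18.463)=-13.939259, v=32.031000/1.509967=21.213048
k=1: u−w=-6.861000, u+w=-14.045000; √(b/2)=0.754983, √(2b)=1.509967; F=0.754983×(-6.861)=-5.179941, v=-14.045000/1.509967=-9.301528
k=2: u−w=-8.617000, u+w=1.663000; √(b/2)=0.754983, √(2b)=1.509967; F=0.754983×(-8.617)=-6.505692, v=1.663000/1.509967=1.101349
k=3: u−w=15.651000, u+w=29.951000; √(b/2)=0.754983, √(2b)=1.509967; F=0.754983×15.651=11.816246, v=29.951000/1.509967=19.835534

0: F=-13.939259 v=21.213048
1: F=-5.179941 v=-9.301528
2: F=-6.505692 v=1.101349
3: F=11.816246 v=19.835534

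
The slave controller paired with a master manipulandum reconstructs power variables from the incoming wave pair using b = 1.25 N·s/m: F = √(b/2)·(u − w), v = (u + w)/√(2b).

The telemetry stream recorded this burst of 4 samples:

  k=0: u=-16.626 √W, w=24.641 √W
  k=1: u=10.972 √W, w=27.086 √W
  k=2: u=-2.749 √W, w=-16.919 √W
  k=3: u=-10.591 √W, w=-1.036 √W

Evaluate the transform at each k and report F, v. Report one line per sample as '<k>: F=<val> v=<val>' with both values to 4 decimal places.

0: F=-32.6244 v=5.0691
1: F=-12.7392 v=24.0700
2: F=11.2024 v=-12.4391
3: F=-7.5539 v=-7.3536

k=0: u−w=-41.2670, u+w=8.0150; √(b/2)=0.7906, √(2b)=1.5811; F=0.7906×(-41.267)=-32.6244, v=8.0150/1.5811=5.0691
k=1: u−w=-16.1140, u+w=38.0580; √(b/2)=0.7906, √(2b)=1.5811; F=0.7906×(-16.114)=-12.7392, v=38.0580/1.5811=24.0700
k=2: u−w=14.1700, u+w=-19.6680; √(b/2)=0.7906, √(2b)=1.5811; F=0.7906×14.17=11.2024, v=-19.6680/1.5811=-12.4391
k=3: u−w=-9.5550, u+w=-11.6270; √(b/2)=0.7906, √(2b)=1.5811; F=0.7906×(-9.555)=-7.5539, v=-11.6270/1.5811=-7.3536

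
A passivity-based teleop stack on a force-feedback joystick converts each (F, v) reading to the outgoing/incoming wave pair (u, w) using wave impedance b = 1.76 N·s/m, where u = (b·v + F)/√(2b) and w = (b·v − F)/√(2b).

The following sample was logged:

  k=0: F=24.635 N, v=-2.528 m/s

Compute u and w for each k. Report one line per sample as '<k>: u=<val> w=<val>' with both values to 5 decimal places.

k=0: b·v=1.76×(-2.528)=-4.44928; √(2b)=1.87617; u=(-4.44928+24.635)/1.87617=10.75902, w=(-4.44928−24.635)/1.87617=-15.50197

0: u=10.75902 w=-15.50197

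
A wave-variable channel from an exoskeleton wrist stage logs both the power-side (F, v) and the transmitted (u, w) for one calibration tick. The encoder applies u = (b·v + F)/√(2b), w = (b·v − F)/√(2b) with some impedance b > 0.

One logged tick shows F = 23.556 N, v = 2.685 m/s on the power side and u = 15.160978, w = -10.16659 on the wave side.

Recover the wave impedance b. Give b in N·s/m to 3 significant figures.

b = 1.73 N·s/m

u + w = 4.994388;  u + w = √(2b)·v, so √(2b) = 4.994388/2.685 = 1.860107.
b = (√(2b))²/2 = 3.459999/2 = 1.730000.
(Check via u − w = 2F/√(2b): u − w = 25.327568, 2F/√(2b) = 25.327572.)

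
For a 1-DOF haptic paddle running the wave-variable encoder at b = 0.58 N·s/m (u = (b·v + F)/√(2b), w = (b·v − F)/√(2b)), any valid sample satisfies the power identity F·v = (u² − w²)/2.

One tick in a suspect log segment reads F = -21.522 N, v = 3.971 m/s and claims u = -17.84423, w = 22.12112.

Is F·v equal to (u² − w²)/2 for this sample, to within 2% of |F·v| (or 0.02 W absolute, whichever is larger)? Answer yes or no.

F·v = (-21.522)×3.971 = -85.4639 W.
(u² − w²)/2 = (318.4165 − 489.3440)/2 = -85.4637 W.
|Δ| = 0.0002;  2% of max(1, |F·v|) = 1.7093.

yes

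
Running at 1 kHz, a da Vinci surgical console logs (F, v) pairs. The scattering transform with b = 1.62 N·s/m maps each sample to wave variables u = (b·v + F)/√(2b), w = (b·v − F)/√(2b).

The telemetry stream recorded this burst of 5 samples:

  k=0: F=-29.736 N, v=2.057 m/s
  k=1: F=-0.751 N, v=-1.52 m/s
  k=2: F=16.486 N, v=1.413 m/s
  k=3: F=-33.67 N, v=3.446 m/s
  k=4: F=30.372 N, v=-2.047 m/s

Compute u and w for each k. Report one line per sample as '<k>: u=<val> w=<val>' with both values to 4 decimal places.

0: u=-14.6687 w=18.3713
1: u=-1.7852 w=-0.9508
2: u=10.4306 w=-7.8872
3: u=-15.6042 w=21.8070
4: u=15.0310 w=-18.7156

k=0: b·v=1.62×2.057=3.3323; √(2b)=1.8000; u=(3.3323+(-29.736))/1.8000=-14.6687, w=(3.3323−(-29.736))/1.8000=18.3713
k=1: b·v=1.62×(-1.52)=-2.4624; √(2b)=1.8000; u=(-2.4624+(-0.751))/1.8000=-1.7852, w=(-2.4624−(-0.751))/1.8000=-0.9508
k=2: b·v=1.62×1.413=2.2891; √(2b)=1.8000; u=(2.2891+16.486)/1.8000=10.4306, w=(2.2891−16.486)/1.8000=-7.8872
k=3: b·v=1.62×3.446=5.5825; √(2b)=1.8000; u=(5.5825+(-33.67))/1.8000=-15.6042, w=(5.5825−(-33.67))/1.8000=21.8070
k=4: b·v=1.62×(-2.047)=-3.3161; √(2b)=1.8000; u=(-3.3161+30.372)/1.8000=15.0310, w=(-3.3161−30.372)/1.8000=-18.7156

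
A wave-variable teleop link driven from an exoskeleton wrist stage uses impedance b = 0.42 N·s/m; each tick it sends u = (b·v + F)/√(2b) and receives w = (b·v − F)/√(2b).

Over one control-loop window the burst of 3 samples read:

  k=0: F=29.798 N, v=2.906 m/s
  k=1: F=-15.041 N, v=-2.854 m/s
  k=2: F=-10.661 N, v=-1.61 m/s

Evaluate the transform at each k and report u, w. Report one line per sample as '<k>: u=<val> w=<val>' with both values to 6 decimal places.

k=0: b·v=0.42×2.906=1.220520; √(2b)=0.916515; u=(1.220520+29.798)/0.916515=33.843980, w=(1.220520−29.798)/0.916515=-31.180587
k=1: b·v=0.42×(-2.854)=-1.198680; √(2b)=0.916515; u=(-1.198680+(-15.041))/0.916515=-17.718944, w=(-1.198680−(-15.041))/0.916515=15.103209
k=2: b·v=0.42×(-1.61)=-0.676200; √(2b)=0.916515; u=(-0.676200+(-10.661))/0.916515=-12.369899, w=(-0.676200−(-10.661))/0.916515=10.894310

0: u=33.843980 w=-31.180587
1: u=-17.718944 w=15.103209
2: u=-12.369899 w=10.894310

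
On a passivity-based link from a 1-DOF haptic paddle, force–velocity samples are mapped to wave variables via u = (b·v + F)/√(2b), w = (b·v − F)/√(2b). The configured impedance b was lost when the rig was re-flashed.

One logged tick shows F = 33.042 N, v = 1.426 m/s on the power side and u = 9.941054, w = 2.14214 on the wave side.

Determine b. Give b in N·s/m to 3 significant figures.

u + w = 12.083194;  u + w = √(2b)·v, so √(2b) = 12.083194/1.426 = 8.473488.
b = (√(2b))²/2 = 71.800000/2 = 35.900000.
(Check via u − w = 2F/√(2b): u − w = 7.798914, 2F/√(2b) = 7.798913.)

b = 35.9 N·s/m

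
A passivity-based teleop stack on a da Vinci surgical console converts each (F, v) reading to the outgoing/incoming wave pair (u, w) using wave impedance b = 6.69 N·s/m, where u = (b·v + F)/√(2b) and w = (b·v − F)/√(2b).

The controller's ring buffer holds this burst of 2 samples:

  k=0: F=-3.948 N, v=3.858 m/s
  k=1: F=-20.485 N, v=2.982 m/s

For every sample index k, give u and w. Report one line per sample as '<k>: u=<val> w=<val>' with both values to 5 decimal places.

0: u=5.97671 w=8.13534
1: u=-0.14637 w=11.05414

k=0: b·v=6.69×3.858=25.81002; √(2b)=3.65787; u=(25.81002+(-3.948))/3.65787=5.97671, w=(25.81002−(-3.948))/3.65787=8.13534
k=1: b·v=6.69×2.982=19.94958; √(2b)=3.65787; u=(19.94958+(-20.485))/3.65787=-0.14637, w=(19.94958−(-20.485))/3.65787=11.05414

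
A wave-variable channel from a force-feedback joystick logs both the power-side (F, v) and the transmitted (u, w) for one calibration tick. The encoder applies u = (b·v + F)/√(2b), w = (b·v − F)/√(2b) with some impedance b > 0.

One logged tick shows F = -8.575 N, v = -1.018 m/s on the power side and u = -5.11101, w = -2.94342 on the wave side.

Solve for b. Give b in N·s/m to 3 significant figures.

u + w = -8.0544;  u + w = √(2b)·v, so √(2b) = -8.0544/(-1.018) = 7.9120.
b = (√(2b))²/2 = 62.6000/2 = 31.3000.
(Check via u − w = 2F/√(2b): u − w = -2.1676, 2F/√(2b) = -2.1676.)

b = 31.3 N·s/m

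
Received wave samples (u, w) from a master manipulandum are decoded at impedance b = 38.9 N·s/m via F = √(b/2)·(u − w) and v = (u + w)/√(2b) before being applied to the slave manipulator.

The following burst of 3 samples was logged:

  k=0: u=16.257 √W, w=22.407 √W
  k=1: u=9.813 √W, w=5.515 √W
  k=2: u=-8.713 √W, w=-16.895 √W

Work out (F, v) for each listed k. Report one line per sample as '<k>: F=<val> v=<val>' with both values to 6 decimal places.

0: F=-27.122825 v=4.383459
1: F=18.955106 v=1.737784
2: F=36.084383 v=-2.903260

k=0: u−w=-6.150000, u+w=38.664000; √(b/2)=4.410215, √(2b)=8.820431; F=4.410215×(-6.15)=-27.122825, v=38.664000/8.820431=4.383459
k=1: u−w=4.298000, u+w=15.328000; √(b/2)=4.410215, √(2b)=8.820431; F=4.410215×4.298=18.955106, v=15.328000/8.820431=1.737784
k=2: u−w=8.182000, u+w=-25.608000; √(b/2)=4.410215, √(2b)=8.820431; F=4.410215×8.182=36.084383, v=-25.608000/8.820431=-2.903260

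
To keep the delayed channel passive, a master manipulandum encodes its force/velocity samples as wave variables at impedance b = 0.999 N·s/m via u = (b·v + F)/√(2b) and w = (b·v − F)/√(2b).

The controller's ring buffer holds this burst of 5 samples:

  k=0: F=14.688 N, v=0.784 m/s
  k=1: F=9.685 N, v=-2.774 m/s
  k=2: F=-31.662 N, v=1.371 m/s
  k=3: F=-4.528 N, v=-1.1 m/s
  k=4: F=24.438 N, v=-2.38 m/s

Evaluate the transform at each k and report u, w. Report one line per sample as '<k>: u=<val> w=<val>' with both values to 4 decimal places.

k=0: b·v=0.999×0.784=0.7832; √(2b)=1.4135; u=(0.7832+14.688)/1.4135=10.9453, w=(0.7832−14.688)/1.4135=-9.8371
k=1: b·v=0.999×(-2.774)=-2.7712; √(2b)=1.4135; u=(-2.7712+9.685)/1.4135=4.8912, w=(-2.7712−9.685)/1.4135=-8.8123
k=2: b·v=0.999×1.371=1.3696; √(2b)=1.4135; u=(1.3696+(-31.662))/1.4135=-21.4307, w=(1.3696−(-31.662))/1.4135=23.3686
k=3: b·v=0.999×(-1.1)=-1.0989; √(2b)=1.4135; u=(-1.0989+(-4.528))/1.4135=-3.9808, w=(-1.0989−(-4.528))/1.4135=2.4260
k=4: b·v=0.999×(-2.38)=-2.3776; √(2b)=1.4135; u=(-2.3776+24.438)/1.4135=15.6068, w=(-2.3776−24.438)/1.4135=-18.9710

0: u=10.9453 w=-9.8371
1: u=4.8912 w=-8.8123
2: u=-21.4307 w=23.3686
3: u=-3.9808 w=2.4260
4: u=15.6068 w=-18.9710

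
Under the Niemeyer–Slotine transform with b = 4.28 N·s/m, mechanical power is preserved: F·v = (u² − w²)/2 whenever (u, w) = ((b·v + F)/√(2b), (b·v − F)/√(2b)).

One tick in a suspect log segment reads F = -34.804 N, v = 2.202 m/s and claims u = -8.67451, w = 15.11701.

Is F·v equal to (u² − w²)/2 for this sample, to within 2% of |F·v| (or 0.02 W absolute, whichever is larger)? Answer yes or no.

yes

F·v = (-34.804)×2.202 = -76.63841 W.
(u² − w²)/2 = (75.24712 − 228.52399)/2 = -76.63843 W.
|Δ| = 0.00003;  2% of max(1, |F·v|) = 1.53277.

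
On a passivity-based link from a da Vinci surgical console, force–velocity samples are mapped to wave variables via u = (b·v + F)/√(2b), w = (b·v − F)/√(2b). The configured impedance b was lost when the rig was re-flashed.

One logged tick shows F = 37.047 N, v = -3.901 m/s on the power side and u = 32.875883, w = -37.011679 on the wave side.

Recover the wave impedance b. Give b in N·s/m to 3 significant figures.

b = 0.562 N·s/m

u + w = -4.135796;  u + w = √(2b)·v, so √(2b) = -4.135796/(-3.901) = 1.060189.
b = (√(2b))²/2 = 1.124000/2 = 0.562000.
(Check via u − w = 2F/√(2b): u − w = 69.887562, 2F/√(2b) = 69.887561.)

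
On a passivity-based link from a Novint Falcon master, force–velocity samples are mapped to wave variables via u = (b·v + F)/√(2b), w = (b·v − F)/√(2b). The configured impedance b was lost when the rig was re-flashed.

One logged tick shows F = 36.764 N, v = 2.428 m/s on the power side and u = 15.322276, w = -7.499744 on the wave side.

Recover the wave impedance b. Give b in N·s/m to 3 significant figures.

b = 5.19 N·s/m

u + w = 7.822532;  u + w = √(2b)·v, so √(2b) = 7.822532/2.428 = 3.221801.
b = (√(2b))²/2 = 10.379999/2 = 5.190000.
(Check via u − w = 2F/√(2b): u − w = 22.822020, 2F/√(2b) = 22.822020.)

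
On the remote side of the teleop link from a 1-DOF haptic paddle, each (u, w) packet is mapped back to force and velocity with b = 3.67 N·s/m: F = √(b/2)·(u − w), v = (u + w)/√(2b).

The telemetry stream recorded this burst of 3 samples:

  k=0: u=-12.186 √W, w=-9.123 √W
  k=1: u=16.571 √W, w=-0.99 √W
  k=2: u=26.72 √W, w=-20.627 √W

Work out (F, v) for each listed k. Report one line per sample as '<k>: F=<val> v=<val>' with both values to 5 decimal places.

k=0: u−w=-3.06300, u+w=-21.30900; √(b/2)=1.35462, √(2b)=2.70924; F=1.35462×(-3.063)=-4.14921, v=-21.30900/2.70924=-7.86530
k=1: u−w=17.56100, u+w=15.58100; √(b/2)=1.35462, √(2b)=2.70924; F=1.35462×17.561=23.78851, v=15.58100/2.70924=5.75105
k=2: u−w=47.34700, u+w=6.09300; √(b/2)=1.35462, √(2b)=2.70924; F=1.35462×47.347=64.13727, v=6.09300/2.70924=2.24897

0: F=-4.14921 v=-7.86530
1: F=23.78851 v=5.75105
2: F=64.13727 v=2.24897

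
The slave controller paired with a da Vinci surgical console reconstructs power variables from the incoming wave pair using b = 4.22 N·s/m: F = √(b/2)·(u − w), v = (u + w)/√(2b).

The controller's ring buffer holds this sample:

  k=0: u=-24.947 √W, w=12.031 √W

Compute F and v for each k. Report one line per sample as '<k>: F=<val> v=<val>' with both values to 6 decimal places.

0: F=-53.713648 v=-4.445871

k=0: u−w=-36.978000, u+w=-12.916000; √(b/2)=1.452584, √(2b)=2.905168; F=1.452584×(-36.978)=-53.713648, v=-12.916000/2.905168=-4.445871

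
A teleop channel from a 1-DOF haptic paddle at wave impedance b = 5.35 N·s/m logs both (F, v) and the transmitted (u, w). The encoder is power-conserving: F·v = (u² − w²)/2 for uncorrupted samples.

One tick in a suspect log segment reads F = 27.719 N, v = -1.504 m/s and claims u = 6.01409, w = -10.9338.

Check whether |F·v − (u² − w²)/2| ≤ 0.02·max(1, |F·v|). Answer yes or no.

yes

F·v = 27.719×(-1.504) = -41.6894 W.
(u² − w²)/2 = (36.1693 − 119.5480)/2 = -41.6894 W.
|Δ| = 0.0000;  2% of max(1, |F·v|) = 0.8338.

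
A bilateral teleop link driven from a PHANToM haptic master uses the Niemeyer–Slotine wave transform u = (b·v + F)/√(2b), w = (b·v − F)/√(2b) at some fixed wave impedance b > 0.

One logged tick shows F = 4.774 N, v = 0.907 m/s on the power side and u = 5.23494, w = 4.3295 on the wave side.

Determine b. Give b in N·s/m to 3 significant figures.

b = 55.6 N·s/m

u + w = 9.56444;  u + w = √(2b)·v, so √(2b) = 9.56444/0.907 = 10.54514.
b = (√(2b))²/2 = 111.19993/2 = 55.59997.
(Check via u − w = 2F/√(2b): u − w = 0.90544, 2F/√(2b) = 0.90544.)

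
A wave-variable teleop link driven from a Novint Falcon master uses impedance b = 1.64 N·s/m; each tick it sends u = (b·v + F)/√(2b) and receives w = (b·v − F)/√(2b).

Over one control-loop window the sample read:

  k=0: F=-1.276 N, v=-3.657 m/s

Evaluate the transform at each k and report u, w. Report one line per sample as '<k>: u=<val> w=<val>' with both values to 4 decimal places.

k=0: b·v=1.64×(-3.657)=-5.9975; √(2b)=1.8111; u=(-5.9975+(-1.276))/1.8111=-4.0161, w=(-5.9975−(-1.276))/1.8111=-2.6070

0: u=-4.0161 w=-2.6070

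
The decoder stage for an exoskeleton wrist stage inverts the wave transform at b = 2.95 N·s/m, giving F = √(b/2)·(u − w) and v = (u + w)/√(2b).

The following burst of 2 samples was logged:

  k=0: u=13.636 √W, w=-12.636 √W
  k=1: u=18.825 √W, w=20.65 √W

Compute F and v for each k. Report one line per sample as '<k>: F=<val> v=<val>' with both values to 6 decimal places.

k=0: u−w=26.272000, u+w=1.000000; √(b/2)=1.214496, √(2b)=2.428992; F=1.214496×26.272=31.907233, v=1.000000/2.428992=0.411693
k=1: u−w=-1.825000, u+w=39.475000; √(b/2)=1.214496, √(2b)=2.428992; F=1.214496×(-1.825)=-2.216455, v=39.475000/2.428992=16.251600

0: F=31.907233 v=0.411693
1: F=-2.216455 v=16.251600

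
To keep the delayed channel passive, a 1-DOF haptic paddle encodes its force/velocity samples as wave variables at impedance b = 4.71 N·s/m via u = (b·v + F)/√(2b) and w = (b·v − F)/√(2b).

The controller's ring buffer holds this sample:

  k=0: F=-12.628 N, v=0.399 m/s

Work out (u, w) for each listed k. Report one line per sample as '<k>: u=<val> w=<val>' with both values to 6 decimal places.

0: u=-3.502119 w=4.726731

k=0: b·v=4.71×0.399=1.879290; √(2b)=3.069202; u=(1.879290+(-12.628))/3.069202=-3.502119, w=(1.879290−(-12.628))/3.069202=4.726731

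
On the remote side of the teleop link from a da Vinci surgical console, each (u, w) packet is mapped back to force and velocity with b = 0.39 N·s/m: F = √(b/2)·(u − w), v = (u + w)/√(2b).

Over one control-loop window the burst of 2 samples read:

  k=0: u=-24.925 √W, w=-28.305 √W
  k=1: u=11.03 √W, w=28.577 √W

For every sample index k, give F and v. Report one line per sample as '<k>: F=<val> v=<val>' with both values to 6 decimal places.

0: F=1.492568 v=-60.271107
1: F=-7.748545 v=44.846096

k=0: u−w=3.380000, u+w=-53.230000; √(b/2)=0.441588, √(2b)=0.883176; F=0.441588×3.38=1.492568, v=-53.230000/0.883176=-60.271107
k=1: u−w=-17.547000, u+w=39.607000; √(b/2)=0.441588, √(2b)=0.883176; F=0.441588×(-17.547)=-7.748545, v=39.607000/0.883176=44.846096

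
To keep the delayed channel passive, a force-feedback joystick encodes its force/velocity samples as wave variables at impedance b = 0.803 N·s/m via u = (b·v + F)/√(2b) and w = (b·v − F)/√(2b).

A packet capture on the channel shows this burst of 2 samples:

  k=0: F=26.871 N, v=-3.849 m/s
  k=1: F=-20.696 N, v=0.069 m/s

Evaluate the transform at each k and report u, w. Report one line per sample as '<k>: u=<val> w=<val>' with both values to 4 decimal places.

k=0: b·v=0.803×(-3.849)=-3.0907; √(2b)=1.2673; u=(-3.0907+26.871)/1.2673=18.7648, w=(-3.0907−26.871)/1.2673=-23.6426
k=1: b·v=0.803×0.069=0.0554; √(2b)=1.2673; u=(0.0554+(-20.696))/1.2673=-16.2873, w=(0.0554−(-20.696))/1.2673=16.3748

0: u=18.7648 w=-23.6426
1: u=-16.2873 w=16.3748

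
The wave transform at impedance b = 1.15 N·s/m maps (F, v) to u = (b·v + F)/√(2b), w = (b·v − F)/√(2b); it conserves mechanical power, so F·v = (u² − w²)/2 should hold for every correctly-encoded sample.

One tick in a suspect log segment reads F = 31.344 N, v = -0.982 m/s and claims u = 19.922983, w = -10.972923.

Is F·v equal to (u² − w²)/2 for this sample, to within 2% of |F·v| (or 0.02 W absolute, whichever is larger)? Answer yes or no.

F·v = 31.344×(-0.982) = -30.779808 W.
(u² − w²)/2 = (396.925252 − 120.405039)/2 = 138.260106 W.
|Δ| = 169.039914;  2% of max(1, |F·v|) = 0.615596.

no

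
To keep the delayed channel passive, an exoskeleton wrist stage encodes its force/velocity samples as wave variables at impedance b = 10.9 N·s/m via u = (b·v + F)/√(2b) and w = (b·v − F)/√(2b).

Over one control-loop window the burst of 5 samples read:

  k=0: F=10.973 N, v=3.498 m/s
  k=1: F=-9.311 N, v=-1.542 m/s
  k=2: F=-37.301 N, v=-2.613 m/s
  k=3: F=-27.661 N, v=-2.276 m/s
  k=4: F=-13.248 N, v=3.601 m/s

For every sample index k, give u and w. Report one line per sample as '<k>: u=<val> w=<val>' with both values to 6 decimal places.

k=0: b·v=10.9×3.498=38.128200; √(2b)=4.669047; u=(38.128200+10.973)/4.669047=10.516322, w=(38.128200−10.973)/4.669047=5.816005
k=1: b·v=10.9×(-1.542)=-16.807800; √(2b)=4.669047; u=(-16.807800+(-9.311))/4.669047=-5.594032, w=(-16.807800−(-9.311))/4.669047=-1.605638
k=2: b·v=10.9×(-2.613)=-28.481700; √(2b)=4.669047; u=(-28.481700+(-37.301))/4.669047=-14.089106, w=(-28.481700−(-37.301))/4.669047=1.888887
k=3: b·v=10.9×(-2.276)=-24.808400; √(2b)=4.669047; u=(-24.808400+(-27.661))/4.669047=-11.237711, w=(-24.808400−(-27.661))/4.669047=0.610960
k=4: b·v=10.9×3.601=39.250900; √(2b)=4.669047; u=(39.250900+(-13.248))/4.669047=5.569209, w=(39.250900−(-13.248))/4.669047=11.244029

0: u=10.516322 w=5.816005
1: u=-5.594032 w=-1.605638
2: u=-14.089106 w=1.888887
3: u=-11.237711 w=0.610960
4: u=5.569209 w=11.244029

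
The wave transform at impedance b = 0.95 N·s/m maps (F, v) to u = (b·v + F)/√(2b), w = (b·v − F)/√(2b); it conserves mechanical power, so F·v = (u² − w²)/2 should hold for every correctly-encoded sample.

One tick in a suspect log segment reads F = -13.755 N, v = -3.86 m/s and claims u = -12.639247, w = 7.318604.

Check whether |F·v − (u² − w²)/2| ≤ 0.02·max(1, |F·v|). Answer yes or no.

yes

F·v = (-13.755)×(-3.86) = 53.094300 W.
(u² − w²)/2 = (159.750565 − 53.561965)/2 = 53.094300 W.
|Δ| = 0.000000;  2% of max(1, |F·v|) = 1.061886.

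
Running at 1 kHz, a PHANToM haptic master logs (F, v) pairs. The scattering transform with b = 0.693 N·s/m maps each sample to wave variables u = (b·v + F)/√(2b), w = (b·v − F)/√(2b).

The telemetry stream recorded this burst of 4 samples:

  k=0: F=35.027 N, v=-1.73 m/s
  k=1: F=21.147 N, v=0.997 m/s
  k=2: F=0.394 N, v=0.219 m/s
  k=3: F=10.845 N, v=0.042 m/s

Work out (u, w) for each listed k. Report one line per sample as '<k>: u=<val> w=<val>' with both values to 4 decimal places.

0: u=28.7340 w=-30.7707
1: u=18.5494 w=-17.3756
2: u=0.4636 w=-0.2058
3: u=9.2366 w=-9.1871

k=0: b·v=0.693×(-1.73)=-1.1989; √(2b)=1.1773; u=(-1.1989+35.027)/1.1773=28.7340, w=(-1.1989−35.027)/1.1773=-30.7707
k=1: b·v=0.693×0.997=0.6909; √(2b)=1.1773; u=(0.6909+21.147)/1.1773=18.5494, w=(0.6909−21.147)/1.1773=-17.3756
k=2: b·v=0.693×0.219=0.1518; √(2b)=1.1773; u=(0.1518+0.394)/1.1773=0.4636, w=(0.1518−0.394)/1.1773=-0.2058
k=3: b·v=0.693×0.042=0.0291; √(2b)=1.1773; u=(0.0291+10.845)/1.1773=9.2366, w=(0.0291−10.845)/1.1773=-9.1871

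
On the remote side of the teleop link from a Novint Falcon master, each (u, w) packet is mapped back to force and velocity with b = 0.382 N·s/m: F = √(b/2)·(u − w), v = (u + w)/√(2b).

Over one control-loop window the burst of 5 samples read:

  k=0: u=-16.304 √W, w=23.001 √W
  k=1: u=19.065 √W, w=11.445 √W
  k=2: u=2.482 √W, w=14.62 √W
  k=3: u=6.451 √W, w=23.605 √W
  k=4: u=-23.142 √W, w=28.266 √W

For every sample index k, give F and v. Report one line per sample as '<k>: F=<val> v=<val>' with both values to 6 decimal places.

k=0: u−w=-39.305000, u+w=6.697000; √(b/2)=0.437035, √(2b)=0.874071; F=0.437035×(-39.305)=-17.177679, v=6.697000/0.874071=7.661850
k=1: u−w=7.620000, u+w=30.510000; √(b/2)=0.437035, √(2b)=0.874071; F=0.437035×7.62=3.330210, v=30.510000/0.874071=34.905634
k=2: u−w=-12.138000, u+w=17.102000; √(b/2)=0.437035, √(2b)=0.874071; F=0.437035×(-12.138)=-5.304737, v=17.102000/0.874071=19.565918
k=3: u−w=-17.154000, u+w=30.056000; √(b/2)=0.437035, √(2b)=0.874071; F=0.437035×(-17.154)=-7.496906, v=30.056000/0.874071=34.386225
k=4: u−w=-51.408000, u+w=5.124000; √(b/2)=0.437035, √(2b)=0.874071; F=0.437035×(-51.408)=-22.467119, v=5.124000/0.874071=5.862224

0: F=-17.177679 v=7.661850
1: F=3.330210 v=34.905634
2: F=-5.304737 v=19.565918
3: F=-7.496906 v=34.386225
4: F=-22.467119 v=5.862224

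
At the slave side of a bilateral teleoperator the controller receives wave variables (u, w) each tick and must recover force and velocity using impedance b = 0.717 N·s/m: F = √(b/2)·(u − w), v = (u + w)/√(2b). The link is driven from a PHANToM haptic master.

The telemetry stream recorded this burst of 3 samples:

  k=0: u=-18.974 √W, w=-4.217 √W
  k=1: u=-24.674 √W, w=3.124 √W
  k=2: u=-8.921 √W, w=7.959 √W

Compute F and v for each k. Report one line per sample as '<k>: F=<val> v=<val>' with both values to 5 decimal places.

k=0: u−w=-14.75700, u+w=-23.19100; √(b/2)=0.59875, √(2b)=1.19750; F=0.59875×(-14.757)=-8.83573, v=-23.19100/1.19750=-19.36622
k=1: u−w=-27.79800, u+w=-21.55000; √(b/2)=0.59875, √(2b)=1.19750; F=0.59875×(-27.798)=-16.64402, v=-21.55000/1.19750=-17.99586
k=2: u−w=-16.88000, u+w=-0.96200; √(b/2)=0.59875, √(2b)=1.19750; F=0.59875×(-16.88)=-10.10688, v=-0.96200/1.19750=-0.80334

0: F=-8.83573 v=-19.36622
1: F=-16.64402 v=-17.99586
2: F=-10.10688 v=-0.80334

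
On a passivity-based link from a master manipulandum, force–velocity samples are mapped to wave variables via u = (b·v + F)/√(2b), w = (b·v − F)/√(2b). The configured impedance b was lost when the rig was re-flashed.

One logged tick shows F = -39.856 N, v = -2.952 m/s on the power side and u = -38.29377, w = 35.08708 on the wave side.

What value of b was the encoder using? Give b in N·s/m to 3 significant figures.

b = 0.59 N·s/m

u + w = -3.20669;  u + w = √(2b)·v, so √(2b) = -3.20669/(-2.952) = 1.08628.
b = (√(2b))²/2 = 1.18000/2 = 0.59000.
(Check via u − w = 2F/√(2b): u − w = -73.38085, 2F/√(2b) = -73.38091.)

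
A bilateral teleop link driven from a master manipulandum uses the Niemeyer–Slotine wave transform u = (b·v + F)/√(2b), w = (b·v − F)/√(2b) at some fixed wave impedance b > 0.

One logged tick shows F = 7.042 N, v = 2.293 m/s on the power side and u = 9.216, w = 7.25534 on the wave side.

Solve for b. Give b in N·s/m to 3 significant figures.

b = 25.8 N·s/m

u + w = 16.47134;  u + w = √(2b)·v, so √(2b) = 16.47134/2.293 = 7.18331.
b = (√(2b))²/2 = 51.60001/2 = 25.80000.
(Check via u − w = 2F/√(2b): u − w = 1.96066, 2F/√(2b) = 1.96065.)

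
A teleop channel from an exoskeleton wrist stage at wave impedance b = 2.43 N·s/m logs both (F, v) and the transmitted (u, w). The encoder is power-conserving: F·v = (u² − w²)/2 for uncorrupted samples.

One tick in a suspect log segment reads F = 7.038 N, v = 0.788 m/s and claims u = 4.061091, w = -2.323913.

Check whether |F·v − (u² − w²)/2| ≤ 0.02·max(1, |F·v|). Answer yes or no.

yes

F·v = 7.038×0.788 = 5.545944 W.
(u² − w²)/2 = (16.492460 − 5.400572)/2 = 5.545944 W.
|Δ| = 0.000000;  2% of max(1, |F·v|) = 0.110919.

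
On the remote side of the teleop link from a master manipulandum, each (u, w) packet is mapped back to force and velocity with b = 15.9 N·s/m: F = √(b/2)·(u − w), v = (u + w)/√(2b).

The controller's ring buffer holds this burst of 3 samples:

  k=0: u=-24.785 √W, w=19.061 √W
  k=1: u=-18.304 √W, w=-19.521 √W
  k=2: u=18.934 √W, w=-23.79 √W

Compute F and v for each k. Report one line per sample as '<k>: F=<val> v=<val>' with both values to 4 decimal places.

0: F=-123.6271 v=-1.0150
1: F=3.4314 v=-6.7076
2: F=120.4635 v=-0.8611

k=0: u−w=-43.8460, u+w=-5.7240; √(b/2)=2.8196, √(2b)=5.6391; F=2.8196×(-43.846)=-123.6271, v=-5.7240/5.6391=-1.0150
k=1: u−w=1.2170, u+w=-37.8250; √(b/2)=2.8196, √(2b)=5.6391; F=2.8196×1.217=3.4314, v=-37.8250/5.6391=-6.7076
k=2: u−w=42.7240, u+w=-4.8560; √(b/2)=2.8196, √(2b)=5.6391; F=2.8196×42.724=120.4635, v=-4.8560/5.6391=-0.8611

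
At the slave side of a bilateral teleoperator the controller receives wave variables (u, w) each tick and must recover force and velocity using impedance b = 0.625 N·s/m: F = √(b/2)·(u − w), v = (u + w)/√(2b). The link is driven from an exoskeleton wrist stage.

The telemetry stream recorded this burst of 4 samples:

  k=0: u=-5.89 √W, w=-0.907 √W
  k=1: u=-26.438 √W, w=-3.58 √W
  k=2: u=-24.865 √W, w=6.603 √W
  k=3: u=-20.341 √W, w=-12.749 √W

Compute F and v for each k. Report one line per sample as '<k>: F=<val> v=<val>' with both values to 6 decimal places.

0: F=-2.785582 v=-6.079422
1: F=-12.778010 v=-26.848915
2: F=-17.591147 v=-16.334029
3: F=-4.244057 v=-29.596596

k=0: u−w=-4.983000, u+w=-6.797000; √(b/2)=0.559017, √(2b)=1.118034; F=0.559017×(-4.983)=-2.785582, v=-6.797000/1.118034=-6.079422
k=1: u−w=-22.858000, u+w=-30.018000; √(b/2)=0.559017, √(2b)=1.118034; F=0.559017×(-22.858)=-12.778010, v=-30.018000/1.118034=-26.848915
k=2: u−w=-31.468000, u+w=-18.262000; √(b/2)=0.559017, √(2b)=1.118034; F=0.559017×(-31.468)=-17.591147, v=-18.262000/1.118034=-16.334029
k=3: u−w=-7.592000, u+w=-33.090000; √(b/2)=0.559017, √(2b)=1.118034; F=0.559017×(-7.592)=-4.244057, v=-33.090000/1.118034=-29.596596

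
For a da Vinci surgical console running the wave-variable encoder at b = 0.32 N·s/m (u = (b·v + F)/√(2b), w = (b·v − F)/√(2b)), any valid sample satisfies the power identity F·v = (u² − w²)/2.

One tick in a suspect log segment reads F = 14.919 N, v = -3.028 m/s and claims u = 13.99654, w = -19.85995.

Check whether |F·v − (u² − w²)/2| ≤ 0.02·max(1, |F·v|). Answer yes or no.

F·v = 14.919×(-3.028) = -45.17473 W.
(u² − w²)/2 = (195.90313 − 394.41761)/2 = -99.25724 W.
|Δ| = 54.08251;  2% of max(1, |F·v|) = 0.90349.

no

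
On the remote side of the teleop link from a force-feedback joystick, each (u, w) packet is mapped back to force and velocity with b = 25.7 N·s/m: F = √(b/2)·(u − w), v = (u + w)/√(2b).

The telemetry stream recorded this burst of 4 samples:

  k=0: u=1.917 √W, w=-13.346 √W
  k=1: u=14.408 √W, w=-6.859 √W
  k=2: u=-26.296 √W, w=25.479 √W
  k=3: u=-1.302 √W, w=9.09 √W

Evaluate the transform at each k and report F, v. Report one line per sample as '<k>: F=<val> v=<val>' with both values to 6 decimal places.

0: F=54.713118 v=-1.594141
1: F=76.235595 v=1.052950
2: F=-185.597307 v=-0.113957
3: F=-37.252095 v=1.086287

k=0: u−w=15.263000, u+w=-11.429000; √(b/2)=3.584690, √(2b)=7.169379; F=3.584690×15.263=54.713118, v=-11.429000/7.169379=-1.594141
k=1: u−w=21.267000, u+w=7.549000; √(b/2)=3.584690, √(2b)=7.169379; F=3.584690×21.267=76.235595, v=7.549000/7.169379=1.052950
k=2: u−w=-51.775000, u+w=-0.817000; √(b/2)=3.584690, √(2b)=7.169379; F=3.584690×(-51.775)=-185.597307, v=-0.817000/7.169379=-0.113957
k=3: u−w=-10.392000, u+w=7.788000; √(b/2)=3.584690, √(2b)=7.169379; F=3.584690×(-10.392)=-37.252095, v=7.788000/7.169379=1.086287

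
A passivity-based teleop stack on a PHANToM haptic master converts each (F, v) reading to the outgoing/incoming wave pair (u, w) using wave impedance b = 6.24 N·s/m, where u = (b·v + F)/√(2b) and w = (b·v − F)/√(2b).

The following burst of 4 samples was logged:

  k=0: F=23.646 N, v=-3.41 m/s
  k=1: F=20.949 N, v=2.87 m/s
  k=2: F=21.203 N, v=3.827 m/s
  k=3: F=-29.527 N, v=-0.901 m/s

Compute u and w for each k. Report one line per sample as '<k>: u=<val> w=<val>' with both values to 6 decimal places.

0: u=0.670195 w=-12.716717
1: u=10.999449 w=-0.860587
2: u=12.761747 w=0.757912
3: u=-9.949669 w=6.766703

k=0: b·v=6.24×(-3.41)=-21.278400; √(2b)=3.532704; u=(-21.278400+23.646)/3.532704=0.670195, w=(-21.278400−23.646)/3.532704=-12.716717
k=1: b·v=6.24×2.87=17.908800; √(2b)=3.532704; u=(17.908800+20.949)/3.532704=10.999449, w=(17.908800−20.949)/3.532704=-0.860587
k=2: b·v=6.24×3.827=23.880480; √(2b)=3.532704; u=(23.880480+21.203)/3.532704=12.761747, w=(23.880480−21.203)/3.532704=0.757912
k=3: b·v=6.24×(-0.901)=-5.622240; √(2b)=3.532704; u=(-5.622240+(-29.527))/3.532704=-9.949669, w=(-5.622240−(-29.527))/3.532704=6.766703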